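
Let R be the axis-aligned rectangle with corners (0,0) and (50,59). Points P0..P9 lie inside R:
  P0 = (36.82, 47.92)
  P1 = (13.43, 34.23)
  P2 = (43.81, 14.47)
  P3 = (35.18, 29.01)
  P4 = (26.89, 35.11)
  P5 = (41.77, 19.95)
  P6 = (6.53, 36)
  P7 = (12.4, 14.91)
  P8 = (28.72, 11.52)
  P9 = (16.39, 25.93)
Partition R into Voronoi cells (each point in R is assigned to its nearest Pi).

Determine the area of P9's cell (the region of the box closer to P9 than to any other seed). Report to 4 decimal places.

Area of P9's cell: 178.1148

1. box [0,50]×[0,59]: [(0, 0) (50, 0) (50, 59) (0, 59)]
2. ⊥bis P9·P0 via (26.605,36.925): [(0, 0) (50, 0) (50, 15.1897) (2.8444, 59) (0, 59)]  |A|=1917.0487
3. ⊥bis P9·P1 via (14.91,30.08): [(0, 24.7627) (0, 0) (50, 0) (50, 15.1897) (28.685, 34.9925)]  |A|=1391.8565
4. ⊥bis P9·P2 via (30.1,20.2): [(0, 24.7627) (0, 0) (21.6575, 0) (34.1575, 29.9083) (28.685, 34.9925)]  |A|=847.6984
5. ⊥bis P9·P3 via (25.785,27.47): [(24.7802, 33.6) (0, 24.7627) (0, 0) (21.6575, 0) (27.8566, 14.8322)]  |A|=751.6442
6. ⊥bis P9·P4 via (21.64,30.52): [(26.1261, 25.3888) (20.3336, 32.0142) (0, 24.7627) (0, 0) (21.6575, 0) (27.8566, 14.8322)]  |A|=732.3212
7. ⊥bis P9·P5 via (29.08,22.94): [(27.5747, 16.5514) (26.1261, 25.3888) (20.3336, 32.0142) (0, 24.7627) (0, 0) (21.6575, 0) (26.282, 11.0647)]  |A|=730.4368
8. ⊥bis P9·P6 via (11.46,30.965): [(27.5747, 16.5514) (26.1261, 25.3888) (20.3336, 32.0142) (8.0619, 27.6378) (0, 19.744) (0, 0) (21.6575, 0) (26.282, 11.0647)]  |A|=710.2065
9. ⊥bis P9·P7 via (14.395,20.42): [(27.3786, 15.719) (27.5747, 16.5514) (26.1261, 25.3888) (20.3336, 32.0142) (8.0619, 27.6378) (4.39, 24.0425)]  |A|=197.3341
10. ⊥bis P9·P8 via (22.555,18.725): [(21.5207, 17.84) (26.6448, 22.2245) (26.1261, 25.3888) (20.3336, 32.0142) (8.0619, 27.6378) (4.39, 24.0425)]  |A|=178.1148
11. canonical 6-gon: [(21.5207, 17.84) (26.6448, 22.2245) (26.1261, 25.3888) (20.3336, 32.0142) (8.0619, 27.6378) (4.39, 24.0425)]
12. shoelace: 178.1148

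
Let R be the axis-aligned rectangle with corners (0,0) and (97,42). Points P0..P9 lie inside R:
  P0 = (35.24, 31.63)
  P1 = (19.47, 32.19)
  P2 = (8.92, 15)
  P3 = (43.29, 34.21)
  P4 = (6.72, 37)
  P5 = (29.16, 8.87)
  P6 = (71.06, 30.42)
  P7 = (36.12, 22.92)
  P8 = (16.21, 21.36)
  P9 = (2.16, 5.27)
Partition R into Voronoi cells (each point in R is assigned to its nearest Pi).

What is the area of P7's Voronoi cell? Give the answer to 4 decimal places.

1. box [0,97]×[0,42]: [(0, 0) (97, 0) (97, 42) (0, 42)]
2. ⊥bis P7·P0 via (35.68,27.275): [(0, 23.6701) (0, 0) (97, 0) (97, 33.4704)]  |A|=2771.3139
3. ⊥bis P7·P1 via (27.795,27.555): [(27.1598, 26.4142) (12.4536, 0) (97, 0) (97, 33.4704)]  |A|=2285.4
4. ⊥bis P7·P2 via (22.52,18.96): [(27.1598, 26.4142) (22.6882, 18.3825) (28.0407, 0) (97, 0) (97, 33.4704)]  |A|=2142.1347
5. ⊥bis P7·P3 via (39.705,28.565): [(40.905, 27.8029) (27.1598, 26.4142) (22.6882, 18.3825) (28.0407, 0) (84.6839, 0)]  |A|=1032.1636
6. ⊥bis P7·P4 via (21.42,29.96): [(40.905, 27.8029) (27.1598, 26.4142) (22.6882, 18.3825) (28.0407, 0) (84.6839, 0)]  |A|=1032.1636
7. ⊥bis P7·P5 via (32.64,15.895): [(40.905, 27.8029) (27.1598, 26.4142) (23.754, 20.2969) (64.7269, 0) (84.6839, 0)]  |A|=644.936
8. ⊥bis P7·P6 via (53.59,26.67): [(55.3106, 18.6543) (40.905, 27.8029) (27.1598, 26.4142) (23.754, 20.2969) (58.6709, 3)]  |A|=416.4331
9. ⊥bis P7·P8 via (26.165,22.14): [(55.3106, 18.6543) (40.905, 27.8029) (27.1598, 26.4142) (25.9942, 24.3205) (26.4126, 18.9799) (58.6709, 3)]  |A|=409.6094
10. ⊥bis P7·P9 via (19.14,14.095): [(55.3106, 18.6543) (40.905, 27.8029) (27.1598, 26.4142) (25.9942, 24.3205) (26.4126, 18.9799) (58.6709, 3)]  |A|=409.6094
11. canonical 6-gon: [(55.3106, 18.6543) (40.905, 27.8029) (27.1598, 26.4142) (25.9942, 24.3205) (26.4126, 18.9799) (58.6709, 3)]
12. shoelace: 409.6094

Area of P7's cell: 409.6094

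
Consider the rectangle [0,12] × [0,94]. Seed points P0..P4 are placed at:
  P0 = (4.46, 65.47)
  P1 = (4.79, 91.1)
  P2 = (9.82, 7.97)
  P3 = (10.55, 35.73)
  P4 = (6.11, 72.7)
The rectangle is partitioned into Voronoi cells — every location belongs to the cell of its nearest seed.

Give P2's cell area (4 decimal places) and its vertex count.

Area of P2's cell: 263.5206 (4 vertices)

1. box [0,12]×[0,94]: [(0, 0) (12, 0) (12, 94) (0, 94)]
2. ⊥bis P2·P0 via (7.14,36.72): [(0, 36.0544) (0, 0) (12, 0) (12, 37.173)]  |A|=439.3648
3. ⊥bis P2·P1 via (7.305,49.535): [(0, 36.0544) (0, 0) (12, 0) (12, 37.173)]  |A|=439.3648
4. ⊥bis P2·P3 via (10.185,21.85): [(0, 22.1178) (0, 0) (12, 0) (12, 21.8023)]  |A|=263.5206
5. ⊥bis P2·P4 via (7.965,40.335): [(0, 22.1178) (0, 0) (12, 0) (12, 21.8023)]  |A|=263.5206
6. canonical 4-gon: [(0, 22.1178) (0, 0) (12, 0) (12, 21.8023)]
7. shoelace: 263.5206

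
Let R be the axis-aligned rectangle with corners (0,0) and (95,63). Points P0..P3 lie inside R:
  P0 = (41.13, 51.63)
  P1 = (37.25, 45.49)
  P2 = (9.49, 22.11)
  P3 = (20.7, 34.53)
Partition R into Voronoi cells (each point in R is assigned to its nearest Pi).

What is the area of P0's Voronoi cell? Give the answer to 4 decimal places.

1. box [0,95]×[0,63]: [(0, 0) (95, 0) (95, 63) (0, 63)]
2. ⊥bis P0·P1 via (39.19,48.56): [(95, 13.2924) (95, 63) (16.3391, 63)]  |A|=1955.0213
3. ⊥bis P0·P2 via (25.31,36.87): [(95, 13.2924) (95, 63) (16.3391, 63)]  |A|=1955.0213
4. ⊥bis P0·P3 via (30.915,43.08): [(95, 13.2924) (95, 63) (16.3391, 63)]  |A|=1955.0213
5. canonical 3-gon: [(95, 13.2924) (95, 63) (16.3391, 63)]
6. shoelace: 1955.0213

Area of P0's cell: 1955.0213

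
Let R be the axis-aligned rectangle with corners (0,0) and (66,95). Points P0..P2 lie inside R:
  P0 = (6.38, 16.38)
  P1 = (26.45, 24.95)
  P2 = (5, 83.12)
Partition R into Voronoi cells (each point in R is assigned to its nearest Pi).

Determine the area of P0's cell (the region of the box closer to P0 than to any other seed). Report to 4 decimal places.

1. box [0,66]×[0,95]: [(0, 0) (66, 0) (66, 95) (0, 95)]
2. ⊥bis P0·P1 via (16.415,20.665): [(0, 59.1071) (0, 0) (25.2391, 0)]  |A|=745.9044
3. ⊥bis P0·P2 via (5.69,49.75): [(4.0104, 49.7153) (0, 49.6323) (0, 0) (25.2391, 0)]  |A|=726.9057
4. canonical 4-gon: [(4.0104, 49.7153) (0, 49.6323) (0, 0) (25.2391, 0)]
5. shoelace: 726.9057

Area of P0's cell: 726.9057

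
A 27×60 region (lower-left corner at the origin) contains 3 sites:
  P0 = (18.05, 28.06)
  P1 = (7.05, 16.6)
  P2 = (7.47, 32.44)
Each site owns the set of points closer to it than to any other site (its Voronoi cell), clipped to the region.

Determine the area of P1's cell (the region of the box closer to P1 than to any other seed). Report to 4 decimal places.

Area of P1's cell: 528.2609

1. box [0,27]×[0,60]: [(0, 0) (27, 0) (27, 60) (0, 60)]
2. ⊥bis P1·P0 via (12.55,22.33): [(0, 34.3762) (0, 0) (27, 0) (27, 8.46)]  |A|=578.2896
3. ⊥bis P1·P2 via (7.26,24.52): [(10.3539, 24.438) (0, 24.7125) (0, 0) (27, 0) (27, 8.46)]  |A|=528.2609
4. canonical 5-gon: [(10.3539, 24.438) (0, 24.7125) (0, 0) (27, 0) (27, 8.46)]
5. shoelace: 528.2609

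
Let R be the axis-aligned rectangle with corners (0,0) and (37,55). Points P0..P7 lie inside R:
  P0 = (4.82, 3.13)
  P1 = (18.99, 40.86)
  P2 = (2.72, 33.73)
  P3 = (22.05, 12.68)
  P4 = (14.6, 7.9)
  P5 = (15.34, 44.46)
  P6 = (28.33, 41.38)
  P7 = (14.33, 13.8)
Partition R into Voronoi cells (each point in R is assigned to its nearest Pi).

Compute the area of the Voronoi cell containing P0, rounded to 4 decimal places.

Area of P0's cell: 127.0068

1. box [0,37]×[0,55]: [(0, 0) (37, 0) (37, 55) (0, 55)]
2. ⊥bis P0·P1 via (11.905,21.995): [(0, 26.4661) (0, 0) (37, 0) (37, 12.5702)]  |A|=722.1719
3. ⊥bis P0·P2 via (3.77,18.43): [(18.674, 19.4528) (0, 18.1713) (0, 0) (37, 0) (37, 12.5702)]  |A|=644.7234
4. ⊥bis P0·P3 via (13.435,7.905): [(7.461, 18.6833) (0, 18.1713) (0, 0) (17.8165, 0)]  |A|=234.2228
5. ⊥bis P0·P4 via (9.71,5.515): [(3.4226, 18.4062) (0, 18.1713) (0, 0) (12.3998, 0)]  |A|=145.2131
6. ⊥bis P0·P5 via (10.08,23.795): [(3.4226, 18.4062) (0, 18.1713) (0, 0) (12.3998, 0)]  |A|=145.2131
7. ⊥bis P0·P6 via (16.575,22.255): [(3.4226, 18.4062) (0, 18.1713) (0, 0) (12.3998, 0)]  |A|=145.2131
8. ⊥bis P0·P7 via (9.575,8.465): [(7.2686, 10.5207) (0, 16.999) (0, 0) (12.3998, 0)]  |A|=127.0068
9. canonical 4-gon: [(7.2686, 10.5207) (0, 16.999) (0, 0) (12.3998, 0)]
10. shoelace: 127.0068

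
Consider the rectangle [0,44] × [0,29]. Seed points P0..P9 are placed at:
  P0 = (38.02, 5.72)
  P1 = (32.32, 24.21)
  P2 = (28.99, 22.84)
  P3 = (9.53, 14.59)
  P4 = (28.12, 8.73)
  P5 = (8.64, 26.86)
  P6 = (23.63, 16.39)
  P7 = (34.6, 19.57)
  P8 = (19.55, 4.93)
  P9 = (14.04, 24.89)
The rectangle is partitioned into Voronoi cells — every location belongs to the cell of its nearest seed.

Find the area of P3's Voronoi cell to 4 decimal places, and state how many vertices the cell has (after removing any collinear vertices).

1. box [0,44]×[0,29]: [(0, 0) (44, 0) (44, 29) (0, 29)]
2. ⊥bis P3·P0 via (23.775,10.155): [(0, 0) (20.6134, 0) (29.6422, 29) (0, 29)]  |A|=728.7051
3. ⊥bis P3·P1 via (20.925,19.4): [(0, 0) (20.6134, 0) (24.2217, 11.5899) (16.8727, 29) (0, 29)]  |A|=617.5465
4. ⊥bis P3·P2 via (19.26,18.715): [(0, 0) (20.6134, 0) (23.3998, 8.95) (14.8997, 29) (0, 29)]  |A|=580.9121
5. ⊥bis P3·P4 via (18.825,11.66): [(0, 0) (15.1495, 0) (20.286, 16.2949) (14.8997, 29) (0, 29)]  |A|=512.2281
6. ⊥bis P3·P5 via (9.085,20.725): [(0, 20.066) (0, 0) (15.1495, 0) (20.286, 16.2949) (18.1297, 21.3811)]  |A|=374.4828
7. ⊥bis P3·P6 via (16.58,15.49): [(15.8491, 21.2156) (0, 20.066) (0, 0) (15.1495, 0) (17.5751, 7.6949)]  |A|=342.7559
8. ⊥bis P3·P7 via (22.065,17.08): [(15.8491, 21.2156) (0, 20.066) (0, 0) (15.1495, 0) (17.5751, 7.6949)]  |A|=342.7559
9. ⊥bis P3·P8 via (14.54,9.76): [(16.9874, 12.2986) (15.8491, 21.2156) (0, 20.066) (0, 0) (5.1307, 0)]  |A|=273.3024
10. ⊥bis P3·P9 via (11.785,19.74): [(16.9874, 12.2986) (16.2892, 17.7678) (9.4714, 20.753) (0, 20.066) (0, 0) (5.1307, 0)]  |A|=262.2059
11. canonical 6-gon: [(16.9874, 12.2986) (16.2892, 17.7678) (9.4714, 20.753) (0, 20.066) (0, 0) (5.1307, 0)]
12. shoelace: 262.2059

Area of P3's cell: 262.2059 (6 vertices)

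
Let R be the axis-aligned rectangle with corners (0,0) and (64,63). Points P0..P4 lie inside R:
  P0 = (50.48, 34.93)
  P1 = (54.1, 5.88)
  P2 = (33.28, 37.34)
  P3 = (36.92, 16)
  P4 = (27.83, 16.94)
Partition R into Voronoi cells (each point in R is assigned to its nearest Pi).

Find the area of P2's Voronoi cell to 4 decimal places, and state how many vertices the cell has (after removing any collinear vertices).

Area of P2's cell: 1424.1080 (5 vertices)

1. box [0,64]×[0,63]: [(0, 0) (64, 0) (64, 63) (0, 63)]
2. ⊥bis P2·P0 via (41.88,36.135): [(0, 0) (36.8169, 0) (45.6442, 63) (0, 63)]  |A|=2597.5253
3. ⊥bis P2·P1 via (43.69,21.61): [(0, 0) (11.0363, 0) (39.4518, 18.8052) (45.6442, 63) (0, 63)]  |A|=2355.1205
4. ⊥bis P2·P3 via (35.1,26.67): [(0, 20.6829) (40.6873, 27.623) (45.6442, 63) (0, 63)]  |A|=1668.2613
5. ⊥bis P2·P4 via (30.555,27.14): [(0, 35.303) (33.3998, 26.38) (40.6873, 27.623) (45.6442, 63) (0, 63)]  |A|=1424.108
6. canonical 5-gon: [(0, 35.303) (33.3998, 26.38) (40.6873, 27.623) (45.6442, 63) (0, 63)]
7. shoelace: 1424.108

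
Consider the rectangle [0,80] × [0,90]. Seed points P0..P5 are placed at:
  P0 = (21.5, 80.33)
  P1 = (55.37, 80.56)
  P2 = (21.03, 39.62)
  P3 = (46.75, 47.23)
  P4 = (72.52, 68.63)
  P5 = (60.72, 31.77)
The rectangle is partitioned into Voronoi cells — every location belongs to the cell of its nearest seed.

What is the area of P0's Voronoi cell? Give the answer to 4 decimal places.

1. box [0,80]×[0,90]: [(0, 0) (80, 0) (80, 90) (0, 90)]
2. ⊥bis P0·P1 via (38.435,80.445): [(0, 0) (38.9813, 0) (38.3701, 90) (0, 90)]  |A|=3480.8126
3. ⊥bis P0·P2 via (21.265,59.975): [(0, 60.2205) (38.5754, 59.7752) (38.3701, 90) (0, 90)]  |A|=1154.2429
4. ⊥bis P0·P3 via (34.125,63.78): [(0, 60.2205) (29.0197, 59.8855) (38.5254, 67.1368) (38.3701, 90) (0, 90)]  |A|=1119.073
5. ⊥bis P0·P4 via (47.01,74.48): [(0, 60.2205) (29.0197, 59.8855) (38.5254, 67.1368) (38.3701, 90) (0, 90)]  |A|=1119.073
6. ⊥bis P0·P5 via (41.11,56.05): [(0, 60.2205) (29.0197, 59.8855) (38.5254, 67.1368) (38.3701, 90) (0, 90)]  |A|=1119.073
7. canonical 5-gon: [(0, 60.2205) (29.0197, 59.8855) (38.5254, 67.1368) (38.3701, 90) (0, 90)]
8. shoelace: 1119.073

Area of P0's cell: 1119.0730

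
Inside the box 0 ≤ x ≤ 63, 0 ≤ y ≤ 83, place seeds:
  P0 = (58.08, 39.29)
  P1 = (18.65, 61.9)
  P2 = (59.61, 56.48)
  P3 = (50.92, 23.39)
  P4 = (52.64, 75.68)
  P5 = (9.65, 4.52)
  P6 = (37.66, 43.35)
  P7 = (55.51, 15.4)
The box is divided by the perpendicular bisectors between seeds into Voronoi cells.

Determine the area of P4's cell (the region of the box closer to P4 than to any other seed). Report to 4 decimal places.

Area of P4's cell: 548.5797

1. box [0,63]×[0,83]: [(0, 0) (63, 0) (63, 83) (0, 83)]
2. ⊥bis P4·P0 via (55.36,57.485): [(0, 49.2091) (63, 58.6271) (63, 83) (0, 83)]  |A|=1832.1578
3. ⊥bis P4·P1 via (35.645,68.79): [(41.0929, 55.3522) (63, 58.6271) (63, 83) (29.8841, 83)]  |A|=724.7615
4. ⊥bis P4·P2 via (56.125,66.08): [(39.2301, 59.9468) (63, 68.5758) (63, 83) (29.8841, 83)]  |A|=553.1447
5. ⊥bis P4·P3 via (51.78,49.535): [(39.2301, 59.9468) (63, 68.5758) (63, 83) (29.8841, 83)]  |A|=553.1447
6. ⊥bis P4·P5 via (31.145,40.1): [(39.2301, 59.9468) (63, 68.5758) (63, 83) (29.8841, 83)]  |A|=553.1447
7. ⊥bis P4·P6 via (45.15,59.515): [(38.0765, 62.7925) (42.0269, 60.9621) (63, 68.5758) (63, 83) (29.8841, 83)]  |A|=548.5797
8. ⊥bis P4·P7 via (54.075,45.54): [(38.0765, 62.7925) (42.0269, 60.9621) (63, 68.5758) (63, 83) (29.8841, 83)]  |A|=548.5797
9. canonical 5-gon: [(38.0765, 62.7925) (42.0269, 60.9621) (63, 68.5758) (63, 83) (29.8841, 83)]
10. shoelace: 548.5797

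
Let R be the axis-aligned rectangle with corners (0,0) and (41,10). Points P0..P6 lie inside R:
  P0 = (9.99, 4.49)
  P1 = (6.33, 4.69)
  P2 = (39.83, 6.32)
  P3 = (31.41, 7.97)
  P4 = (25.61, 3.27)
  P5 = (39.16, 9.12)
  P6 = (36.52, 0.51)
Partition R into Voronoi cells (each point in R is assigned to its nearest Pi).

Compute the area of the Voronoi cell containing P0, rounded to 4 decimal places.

1. box [0,41]×[0,10]: [(0, 0) (41, 0) (41, 10) (0, 10)]
2. ⊥bis P0·P1 via (8.16,4.59): [(7.9092, 0) (41, 0) (41, 10) (8.4556, 10)]  |A|=328.176
3. ⊥bis P0·P2 via (24.91,5.405): [(7.9092, 0) (25.2415, 0) (24.6282, 10) (8.4556, 10)]  |A|=167.5243
4. ⊥bis P0·P3 via (20.7,6.23): [(7.9092, 0) (21.7122, 0) (20.0875, 10) (8.4556, 10)]  |A|=127.1743
5. ⊥bis P0·P4 via (17.8,3.88): [(7.9092, 0) (17.497, 0) (18.278, 10) (8.4556, 10)]  |A|=97.0507
6. ⊥bis P0·P5 via (24.575,6.805): [(7.9092, 0) (17.497, 0) (18.278, 10) (8.4556, 10)]  |A|=97.0507
7. ⊥bis P0·P6 via (23.255,2.5): [(7.9092, 0) (17.497, 0) (18.278, 10) (8.4556, 10)]  |A|=97.0507
8. canonical 4-gon: [(7.9092, 0) (17.497, 0) (18.278, 10) (8.4556, 10)]
9. shoelace: 97.0507

Area of P0's cell: 97.0507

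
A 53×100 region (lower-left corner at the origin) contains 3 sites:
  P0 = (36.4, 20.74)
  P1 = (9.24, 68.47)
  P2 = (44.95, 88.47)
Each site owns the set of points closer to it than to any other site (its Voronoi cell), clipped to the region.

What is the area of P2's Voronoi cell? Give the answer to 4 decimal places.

1. box [0,53]×[0,100]: [(0, 0) (53, 0) (53, 100) (0, 100)]
2. ⊥bis P2·P0 via (40.675,54.605): [(0, 59.7397) (53, 53.0491) (53, 100) (0, 100)]  |A|=2311.0967
3. ⊥bis P2·P1 via (27.095,78.47): [(40.4447, 54.6341) (53, 53.0491) (53, 100) (15.0368, 100)]  |A|=1155.8596
4. canonical 4-gon: [(40.4447, 54.6341) (53, 53.0491) (53, 100) (15.0368, 100)]
5. shoelace: 1155.8596

Area of P2's cell: 1155.8596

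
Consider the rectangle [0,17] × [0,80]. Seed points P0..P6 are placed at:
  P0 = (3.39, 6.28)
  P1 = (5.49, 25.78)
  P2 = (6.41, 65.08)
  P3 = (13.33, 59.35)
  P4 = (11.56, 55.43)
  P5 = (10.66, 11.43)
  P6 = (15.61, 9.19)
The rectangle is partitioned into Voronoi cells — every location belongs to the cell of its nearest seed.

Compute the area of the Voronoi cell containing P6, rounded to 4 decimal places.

Area of P6's cell: 74.4309

1. box [0,17]×[0,80]: [(0, 0) (17, 0) (17, 80) (0, 80)]
2. ⊥bis P6·P0 via (9.5,7.735): [(0, 47.6285) (11.342, 0) (17, 0) (17, 80) (0, 80)]  |A|=1089.8997
3. ⊥bis P6·P1 via (10.55,17.485): [(7.6059, 15.6891) (11.342, 0) (17, 0) (17, 21.4195)]  |A|=144.9936
4. ⊥bis P6·P2 via (11.01,37.135): [(7.6059, 15.6891) (11.342, 0) (17, 0) (17, 21.4195)]  |A|=144.9936
5. ⊥bis P6·P3 via (14.47,34.27): [(7.6059, 15.6891) (11.342, 0) (17, 0) (17, 21.4195)]  |A|=144.9936
6. ⊥bis P6·P4 via (13.585,32.31): [(7.6059, 15.6891) (11.342, 0) (17, 0) (17, 21.4195)]  |A|=144.9936
7. ⊥bis P6·P5 via (13.135,10.31): [(10.3516, 4.1591) (11.342, 0) (17, 0) (17, 18.851)]  |A|=74.4309
8. canonical 4-gon: [(10.3516, 4.1591) (11.342, 0) (17, 0) (17, 18.851)]
9. shoelace: 74.4309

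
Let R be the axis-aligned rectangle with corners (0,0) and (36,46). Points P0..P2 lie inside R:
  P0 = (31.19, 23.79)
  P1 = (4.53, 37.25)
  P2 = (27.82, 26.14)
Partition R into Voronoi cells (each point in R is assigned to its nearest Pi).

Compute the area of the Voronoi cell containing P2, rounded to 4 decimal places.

Area of P2's cell: 693.0463

1. box [0,36]×[0,46]: [(0, 0) (36, 0) (36, 46) (0, 46)]
2. ⊥bis P2·P0 via (29.505,24.965): [(0, 0) (12.0962, 0) (36, 34.2791) (36, 46) (0, 46)]  |A|=1246.2991
3. ⊥bis P2·P1 via (16.175,31.695): [(1.0556, 0) (12.0962, 0) (36, 34.2791) (36, 46) (22.9989, 46)]  |A|=693.0463
4. canonical 5-gon: [(1.0556, 0) (12.0962, 0) (36, 34.2791) (36, 46) (22.9989, 46)]
5. shoelace: 693.0463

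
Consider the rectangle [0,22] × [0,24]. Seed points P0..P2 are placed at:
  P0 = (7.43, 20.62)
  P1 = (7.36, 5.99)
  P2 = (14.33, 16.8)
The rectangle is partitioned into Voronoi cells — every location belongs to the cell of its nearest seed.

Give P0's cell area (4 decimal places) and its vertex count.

1. box [0,22]×[0,24]: [(0, 0) (22, 0) (22, 24) (0, 24)]
2. ⊥bis P0·P1 via (7.395,13.305): [(0, 13.3404) (22, 13.2351) (22, 24) (0, 24)]  |A|=235.6695
3. ⊥bis P0·P2 via (10.88,18.71): [(0, 13.3404) (7.8864, 13.3026) (13.8087, 24) (0, 24)]  |A|=115.8909
4. canonical 4-gon: [(0, 13.3404) (7.8864, 13.3026) (13.8087, 24) (0, 24)]
5. shoelace: 115.8909

Area of P0's cell: 115.8909 (4 vertices)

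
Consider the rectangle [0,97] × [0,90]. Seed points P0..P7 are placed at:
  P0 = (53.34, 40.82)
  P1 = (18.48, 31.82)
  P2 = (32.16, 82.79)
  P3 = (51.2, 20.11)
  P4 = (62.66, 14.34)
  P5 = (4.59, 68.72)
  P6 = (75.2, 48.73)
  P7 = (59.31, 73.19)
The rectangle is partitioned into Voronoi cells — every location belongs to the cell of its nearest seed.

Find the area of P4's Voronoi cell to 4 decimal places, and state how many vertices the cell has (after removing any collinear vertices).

Area of P4's cell: 1137.5351 (5 vertices)

1. box [0,97]×[0,90]: [(0, 0) (97, 0) (97, 90) (0, 90)]
2. ⊥bis P4·P0 via (58,27.58): [(0, 7.1661) (0, 0) (97, 0) (97, 41.3066)]  |A|=2350.9254
3. ⊥bis P4·P1 via (40.57,23.08): [(39.8186, 21.1808) (31.4383, 0) (97, 0) (97, 41.3066)]  |A|=1875.3093
4. ⊥bis P4·P2 via (47.41,48.565): [(39.8186, 21.1808) (31.4383, 0) (97, 0) (97, 41.3066)]  |A|=1875.3093
5. ⊥bis P4·P3 via (56.93,17.225): [(63.0361, 29.3525) (48.2574, 0) (97, 0) (97, 41.3066)]  |A|=1416.826
6. ⊥bis P4·P5 via (33.625,41.53): [(63.0361, 29.3525) (48.2574, 0) (97, 0) (97, 41.3066)]  |A|=1416.826
7. ⊥bis P4·P6 via (68.93,31.535): [(69.0808, 31.48) (63.0361, 29.3525) (48.2574, 0) (97, 0) (97, 21.2995)]  |A|=1137.5351
8. ⊥bis P4·P7 via (60.985,43.765): [(69.0808, 31.48) (63.0361, 29.3525) (48.2574, 0) (97, 0) (97, 21.2995)]  |A|=1137.5351
9. canonical 5-gon: [(69.0808, 31.48) (63.0361, 29.3525) (48.2574, 0) (97, 0) (97, 21.2995)]
10. shoelace: 1137.5351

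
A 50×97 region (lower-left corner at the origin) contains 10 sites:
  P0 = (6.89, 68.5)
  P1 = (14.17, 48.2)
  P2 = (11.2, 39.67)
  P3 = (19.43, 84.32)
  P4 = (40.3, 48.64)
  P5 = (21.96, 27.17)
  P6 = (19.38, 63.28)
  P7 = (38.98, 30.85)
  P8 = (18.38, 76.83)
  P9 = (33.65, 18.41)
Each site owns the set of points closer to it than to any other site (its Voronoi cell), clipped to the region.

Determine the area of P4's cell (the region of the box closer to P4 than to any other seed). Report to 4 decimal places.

1. box [0,50]×[0,97]: [(0, 0) (50, 0) (50, 97) (0, 97)]
2. ⊥bis P4·P0 via (23.595,58.57): [(0, 18.8767) (0, 0) (50, 0) (50, 97) (46.4391, 97)]  |A|=3036.014
3. ⊥bis P4·P1 via (27.235,48.42): [(26.9685, 64.2452) (28.0503, 0) (50, 0) (50, 97) (46.4391, 97)]  |A|=1880.4259
4. ⊥bis P4·P2 via (25.75,44.155): [(26.9685, 64.2452) (27.3968, 38.8126) (39.3607, 0) (50, 0) (50, 97) (46.4391, 97)]  |A|=1660.9343
5. ⊥bis P4·P3 via (29.865,66.48): [(27.4612, 65.0739) (26.9685, 64.2452) (27.3968, 38.8126) (39.3607, 0) (50, 0) (50, 78.2574)]  |A|=1392.8724
6. ⊥bis P4·P5 via (31.13,37.905): [(27.4612, 65.0739) (26.9685, 64.2452) (27.3578, 41.1273) (50, 21.786) (50, 78.2574)]  |A|=914.3582
7. ⊥bis P4·P6 via (29.84,55.96): [(42.2865, 73.7456) (27.1722, 52.1479) (27.3578, 41.1273) (50, 21.786) (50, 78.2574)]  |A|=816.7297
8. ⊥bis P4·P7 via (39.64,39.745): [(42.2865, 73.7456) (27.1722, 52.1479) (27.3578, 41.1273) (27.9616, 40.6115) (50, 38.9763) (50, 78.2574)]  |A|=627.3056
9. ⊥bis P4·P8 via (29.34,62.735): [(47.1845, 76.6106) (40.8378, 71.6755) (27.1722, 52.1479) (27.3578, 41.1273) (27.9616, 40.6115) (50, 38.9763) (50, 78.2574)]  |A|=624.3111
10. ⊥bis P4·P9 via (36.975,33.525): [(47.1845, 76.6106) (40.8378, 71.6755) (27.1722, 52.1479) (27.3578, 41.1273) (27.9616, 40.6115) (50, 38.9763) (50, 78.2574)]  |A|=624.3111
11. canonical 7-gon: [(47.1845, 76.6106) (40.8378, 71.6755) (27.1722, 52.1479) (27.3578, 41.1273) (27.9616, 40.6115) (50, 38.9763) (50, 78.2574)]
12. shoelace: 624.3111

Area of P4's cell: 624.3111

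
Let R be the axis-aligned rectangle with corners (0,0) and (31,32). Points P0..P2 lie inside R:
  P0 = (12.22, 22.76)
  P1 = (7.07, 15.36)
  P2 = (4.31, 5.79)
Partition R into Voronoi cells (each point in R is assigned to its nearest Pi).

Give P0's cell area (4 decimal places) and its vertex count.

1. box [0,31]×[0,32]: [(0, 0) (31, 0) (31, 32) (0, 32)]
2. ⊥bis P0·P1 via (9.645,19.06): [(0, 25.7724) (31, 4.1981) (31, 32) (0, 32)]  |A|=527.4577
3. ⊥bis P0·P2 via (8.265,14.275): [(0, 25.7724) (31, 4.1981) (31, 32) (0, 32)]  |A|=527.4577
4. canonical 4-gon: [(0, 25.7724) (31, 4.1981) (31, 32) (0, 32)]
5. shoelace: 527.4577

Area of P0's cell: 527.4577 (4 vertices)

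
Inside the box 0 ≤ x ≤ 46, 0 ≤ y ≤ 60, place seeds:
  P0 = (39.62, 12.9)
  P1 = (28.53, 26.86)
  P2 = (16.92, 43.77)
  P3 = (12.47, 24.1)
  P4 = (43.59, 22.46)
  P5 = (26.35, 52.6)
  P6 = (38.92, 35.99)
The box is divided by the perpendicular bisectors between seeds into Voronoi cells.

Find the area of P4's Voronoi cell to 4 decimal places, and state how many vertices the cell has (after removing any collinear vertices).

Area of P4's cell: 113.2137 (4 vertices)

1. box [0,46]×[0,60]: [(0, 0) (46, 0) (46, 60) (0, 60)]
2. ⊥bis P4·P0 via (41.605,17.68): [(0, 34.9574) (46, 15.8549) (46, 60) (0, 60)]  |A|=1591.3178
3. ⊥bis P4·P1 via (36.06,24.66): [(34.8413, 20.4888) (46, 15.8549) (46, 58.6819)]  |A|=238.9467
4. ⊥bis P4·P2 via (30.255,33.115): [(43.3003, 49.4415) (34.8413, 20.4888) (46, 15.8549) (46, 52.8203)]  |A|=231.0343
5. ⊥bis P4·P3 via (28.03,23.28): [(43.3003, 49.4415) (34.8413, 20.4888) (46, 15.8549) (46, 52.8203)]  |A|=231.0343
6. ⊥bis P4·P5 via (34.97,37.53): [(40.7933, 40.8609) (34.8413, 20.4888) (46, 15.8549) (46, 43.8391)]  |A|=200.3061
7. ⊥bis P4·P6 via (41.255,29.225): [(36.9607, 27.7428) (34.8413, 20.4888) (46, 15.8549) (46, 30.8628)]  |A|=113.2137
8. canonical 4-gon: [(36.9607, 27.7428) (34.8413, 20.4888) (46, 15.8549) (46, 30.8628)]
9. shoelace: 113.2137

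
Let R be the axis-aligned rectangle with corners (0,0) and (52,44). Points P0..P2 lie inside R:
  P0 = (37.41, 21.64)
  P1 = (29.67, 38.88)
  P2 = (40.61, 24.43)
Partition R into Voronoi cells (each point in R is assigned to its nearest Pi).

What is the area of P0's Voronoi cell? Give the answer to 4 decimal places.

Area of P0's cell: 1107.7311

1. box [0,52]×[0,44]: [(0, 0) (52, 0) (52, 44) (0, 44)]
2. ⊥bis P0·P1 via (33.54,30.26): [(0, 15.202) (0, 0) (52, 0) (52, 38.5477)]  |A|=1397.4934
3. ⊥bis P0·P2 via (39.01,23.035): [(32.944, 29.9924) (0, 15.202) (0, 0) (52, 0) (52, 8.1361)]  |A|=1107.7311
4. canonical 5-gon: [(32.944, 29.9924) (0, 15.202) (0, 0) (52, 0) (52, 8.1361)]
5. shoelace: 1107.7311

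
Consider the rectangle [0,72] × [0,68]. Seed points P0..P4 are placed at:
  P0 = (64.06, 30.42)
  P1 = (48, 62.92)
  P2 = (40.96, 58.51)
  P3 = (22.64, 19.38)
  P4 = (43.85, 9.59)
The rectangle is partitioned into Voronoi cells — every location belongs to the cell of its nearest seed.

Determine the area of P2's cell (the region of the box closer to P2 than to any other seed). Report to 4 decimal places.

1. box [0,72]×[0,68]: [(0, 0) (72, 0) (72, 68) (0, 68)]
2. ⊥bis P2·P0 via (52.51,44.465): [(0, 1.283) (72, 60.4927) (72, 68) (0, 68)]  |A|=2672.0719
3. ⊥bis P2·P1 via (44.48,60.715): [(0, 1.283) (53.9286, 45.6316) (39.9165, 68) (0, 68)]  |A|=2245.4099
4. ⊥bis P2·P3 via (31.8,38.945): [(0, 53.8332) (40.7195, 34.769) (53.9286, 45.6316) (39.9165, 68) (0, 68)]  |A|=1175.5008
5. ⊥bis P2·P4 via (42.405,34.05): [(0, 53.8332) (40.7195, 34.769) (53.9286, 45.6316) (39.9165, 68) (0, 68)]  |A|=1175.5008
6. canonical 5-gon: [(0, 53.8332) (40.7195, 34.769) (53.9286, 45.6316) (39.9165, 68) (0, 68)]
7. shoelace: 1175.5008

Area of P2's cell: 1175.5008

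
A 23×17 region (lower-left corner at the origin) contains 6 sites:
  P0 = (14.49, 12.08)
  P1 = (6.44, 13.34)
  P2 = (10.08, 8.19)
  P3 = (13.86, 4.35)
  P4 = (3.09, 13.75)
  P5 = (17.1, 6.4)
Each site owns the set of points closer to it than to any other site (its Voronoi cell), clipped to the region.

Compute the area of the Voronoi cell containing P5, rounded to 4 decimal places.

1. box [0,23]×[0,17]: [(0, 0) (23, 0) (23, 17) (0, 17)]
2. ⊥bis P5·P0 via (15.795,9.24): [(0, 1.9821) (0, 0) (23, 0) (23, 12.5507)]  |A|=167.1276
3. ⊥bis P5·P1 via (11.77,9.87): [(9.4667, 6.3321) (5.3443, 0) (23, 0) (23, 12.5507)]  |A|=140.8253
4. ⊥bis P5·P2 via (13.59,7.295): [(13.8591, 8.3505) (11.7299, 0) (23, 0) (23, 12.5507)]  |A|=104.4177
5. ⊥bis P5·P3 via (15.48,5.375): [(13.8591, 8.3505) (13.7839, 8.0556) (18.8808, 0) (23, 0) (23, 12.5507)]  |A|=75.615
6. ⊥bis P5·P4 via (10.095,10.075): [(13.8591, 8.3505) (13.7839, 8.0556) (18.8808, 0) (23, 0) (23, 12.5507)]  |A|=75.615
7. canonical 5-gon: [(13.8591, 8.3505) (13.7839, 8.0556) (18.8808, 0) (23, 0) (23, 12.5507)]
8. shoelace: 75.615

Area of P5's cell: 75.6150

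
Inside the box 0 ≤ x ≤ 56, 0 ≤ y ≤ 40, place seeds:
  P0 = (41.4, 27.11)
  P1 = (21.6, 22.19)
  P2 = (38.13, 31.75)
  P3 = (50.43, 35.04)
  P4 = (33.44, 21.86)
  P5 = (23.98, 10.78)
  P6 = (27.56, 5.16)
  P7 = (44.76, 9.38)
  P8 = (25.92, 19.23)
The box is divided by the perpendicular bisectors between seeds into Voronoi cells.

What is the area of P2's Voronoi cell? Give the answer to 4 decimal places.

1. box [0,56]×[0,40]: [(0, 0) (56, 0) (56, 40) (0, 40)]
2. ⊥bis P2·P0 via (39.765,29.43): [(0, 1.406) (54.7634, 40) (0, 40)]  |A|=1056.7706
3. ⊥bis P2·P1 via (29.865,26.97): [(31.7209, 23.761) (54.7634, 40) (22.3292, 40)]  |A|=263.3497
4. ⊥bis P2·P3 via (44.28,33.395): [(31.7209, 23.761) (44.4562, 32.7361) (42.5133, 40) (22.3292, 40)]  |A|=218.858
5. ⊥bis P2·P4 via (35.785,26.805): [(27.7593, 30.6109) (35.9376, 26.7326) (44.4562, 32.7361) (42.5133, 40) (22.3292, 40)]  |A|=198.5298
6. ⊥bis P2·P5 via (31.055,21.265): [(27.7593, 30.6109) (35.9376, 26.7326) (44.4562, 32.7361) (42.5133, 40) (22.3292, 40)]  |A|=198.5298
7. ⊥bis P2·P6 via (32.845,18.455): [(27.7593, 30.6109) (35.9376, 26.7326) (44.4562, 32.7361) (42.5133, 40) (22.3292, 40)]  |A|=198.5298
8. ⊥bis P2·P7 via (41.445,20.565): [(27.7593, 30.6109) (35.9376, 26.7326) (44.4562, 32.7361) (42.5133, 40) (22.3292, 40)]  |A|=198.5298
9. ⊥bis P2·P8 via (32.025,25.49): [(27.7593, 30.6109) (35.9376, 26.7326) (44.4562, 32.7361) (42.5133, 40) (22.3292, 40)]  |A|=198.5298
10. canonical 5-gon: [(27.7593, 30.6109) (35.9376, 26.7326) (44.4562, 32.7361) (42.5133, 40) (22.3292, 40)]
11. shoelace: 198.5298

Area of P2's cell: 198.5298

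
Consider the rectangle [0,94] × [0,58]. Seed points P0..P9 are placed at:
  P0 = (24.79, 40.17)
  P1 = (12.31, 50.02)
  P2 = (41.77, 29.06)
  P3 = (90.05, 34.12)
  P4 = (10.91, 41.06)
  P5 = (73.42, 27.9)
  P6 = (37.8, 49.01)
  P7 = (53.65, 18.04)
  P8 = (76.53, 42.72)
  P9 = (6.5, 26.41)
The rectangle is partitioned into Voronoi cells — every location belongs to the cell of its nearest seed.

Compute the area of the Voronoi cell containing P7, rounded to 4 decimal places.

Area of P7's cell: 845.9545

1. box [0,94]×[0,58]: [(0, 0) (94, 0) (94, 58) (0, 58)]
2. ⊥bis P7·P0 via (39.22,29.105): [(16.9021, 0) (94, 0) (94, 58) (61.3768, 58)]  |A|=3181.9098
3. ⊥bis P7·P1 via (32.98,34.03): [(16.9021, 0) (94, 0) (94, 58) (61.3768, 58)]  |A|=3181.9098
4. ⊥bis P7·P2 via (47.71,23.55): [(25.8648, 0) (94, 0) (94, 58) (79.6661, 58)]  |A|=2391.6027
5. ⊥bis P7·P3 via (71.85,26.08): [(64.8195, 41.9948) (25.8648, 0) (83.3711, 0)]  |A|=1207.4805
6. ⊥bis P7·P4 via (32.28,29.55): [(64.8195, 41.9948) (25.8648, 0) (83.3711, 0)]  |A|=1207.4805
7. ⊥bis P7·P5 via (63.535,22.97): [(57.8135, 34.442) (25.8648, 0) (74.991, 0)]  |A|=846.0013
8. ⊥bis P7·P6 via (45.725,33.525): [(57.8135, 34.442) (25.8648, 0) (74.991, 0)]  |A|=846.0013
9. ⊥bis P7·P8 via (65.09,30.38): [(57.8135, 34.442) (25.8648, 0) (74.991, 0)]  |A|=846.0013
10. ⊥bis P7·P9 via (30.075,22.225): [(57.8135, 34.442) (26.1923, 0.3531) (26.1297, 0) (74.991, 0)]  |A|=845.9545
11. canonical 4-gon: [(57.8135, 34.442) (26.1923, 0.3531) (26.1297, 0) (74.991, 0)]
12. shoelace: 845.9545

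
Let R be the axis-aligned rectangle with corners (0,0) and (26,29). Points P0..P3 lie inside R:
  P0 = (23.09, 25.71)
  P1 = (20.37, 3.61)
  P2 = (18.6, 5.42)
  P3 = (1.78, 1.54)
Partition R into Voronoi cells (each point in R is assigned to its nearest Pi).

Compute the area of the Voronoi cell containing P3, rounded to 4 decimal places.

Area of P3's cell: 184.8963

1. box [0,26]×[0,29]: [(0, 0) (26, 0) (26, 29) (0, 29)]
2. ⊥bis P3·P0 via (12.435,13.625): [(0, 24.5886) (0, 0) (26, 0) (26, 1.6651)]  |A|=341.2982
3. ⊥bis P3·P1 via (11.075,2.575): [(9.5626, 16.1575) (0, 24.5886) (0, 0) (11.3617, 0)]  |A|=209.3539
4. ⊥bis P3·P2 via (10.19,3.48): [(6.6791, 18.6998) (0, 24.5886) (0, 0) (10.9928, 0)]  |A|=184.8963
5. canonical 4-gon: [(6.6791, 18.6998) (0, 24.5886) (0, 0) (10.9928, 0)]
6. shoelace: 184.8963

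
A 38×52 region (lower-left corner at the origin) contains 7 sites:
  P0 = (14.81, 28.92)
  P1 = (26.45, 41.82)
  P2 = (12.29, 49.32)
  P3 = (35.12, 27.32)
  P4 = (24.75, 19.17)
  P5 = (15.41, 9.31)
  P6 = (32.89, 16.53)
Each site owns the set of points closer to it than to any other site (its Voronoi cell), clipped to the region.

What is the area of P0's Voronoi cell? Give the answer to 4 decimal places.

1. box [0,38]×[0,52]: [(0, 0) (38, 0) (38, 52) (0, 52)]
2. ⊥bis P0·P1 via (20.63,35.37): [(0, 0) (38, 0) (38, 19.6966) (2.1998, 52) (0, 52)]  |A|=1397.7667
3. ⊥bis P0·P2 via (13.55,39.12): [(0, 37.4462) (0, 0) (38, 0) (38, 19.6966) (16.122, 39.4377)]  |A|=1266.6311
4. ⊥bis P0·P3 via (24.965,28.12): [(0, 37.4462) (0, 0) (22.7497, 0) (25.2105, 31.2369) (16.122, 39.4377)]  |A|=902.4914
5. ⊥bis P0·P4 via (19.78,24.045): [(0, 37.4462) (0, 3.8795) (25.0687, 29.4368) (25.2105, 31.2369) (16.122, 39.4377)]  |A|=519.0241
6. ⊥bis P0·P5 via (15.11,19.115): [(0, 37.4462) (0, 18.6527) (14.9391, 19.1098) (25.0687, 29.4368) (25.2105, 31.2369) (16.122, 39.4377)]  |A|=408.6753
7. ⊥bis P0·P6 via (23.85,22.725): [(0, 37.4462) (0, 18.6527) (14.9391, 19.1098) (25.0687, 29.4368) (25.2105, 31.2369) (16.122, 39.4377)]  |A|=408.6753
8. canonical 6-gon: [(0, 37.4462) (0, 18.6527) (14.9391, 19.1098) (25.0687, 29.4368) (25.2105, 31.2369) (16.122, 39.4377)]
9. shoelace: 408.6753

Area of P0's cell: 408.6753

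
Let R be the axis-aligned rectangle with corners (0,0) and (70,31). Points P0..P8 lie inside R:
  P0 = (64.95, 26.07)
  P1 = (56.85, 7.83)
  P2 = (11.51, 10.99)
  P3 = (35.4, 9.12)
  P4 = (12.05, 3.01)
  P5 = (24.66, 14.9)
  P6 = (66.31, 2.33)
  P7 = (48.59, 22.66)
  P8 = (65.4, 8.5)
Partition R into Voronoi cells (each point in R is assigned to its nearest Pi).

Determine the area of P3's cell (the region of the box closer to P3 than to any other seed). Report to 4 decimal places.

1. box [0,70]×[0,31]: [(0, 0) (70, 0) (70, 31) (0, 31)]
2. ⊥bis P3·P0 via (50.175,17.595): [(0, 0) (60.2676, 0) (42.4858, 31) (0, 31)]  |A|=1592.6777
3. ⊥bis P3·P1 via (46.125,8.475): [(0, 0) (45.6153, 0) (47.0058, 23.1201) (42.4858, 31) (0, 31)]  |A|=1423.2967
4. ⊥bis P3·P2 via (23.455,10.055): [(22.6679, 0) (45.6153, 0) (47.0058, 23.1201) (42.4858, 31) (25.0945, 31)]  |A|=682.9792
5. ⊥bis P3·P4 via (23.725,6.065): [(23.2768, 7.778) (25.312, 0) (45.6153, 0) (47.0058, 23.1201) (42.4858, 31) (25.0945, 31)]  |A|=672.6964
6. ⊥bis P3·P5 via (30.03,12.01): [(24.741, 2.1823) (25.312, 0) (45.6153, 0) (47.0058, 23.1201) (42.4858, 31) (40.2499, 31)]  |A|=432.2369
7. ⊥bis P3·P6 via (50.855,5.725): [(24.741, 2.1823) (25.312, 0) (45.6153, 0) (47.0058, 23.1201) (42.4858, 31) (40.2499, 31)]  |A|=432.2369
8. ⊥bis P3·P7 via (41.995,15.89): [(35.5152, 22.2023) (24.741, 2.1823) (25.312, 0) (45.6153, 0) (46.3177, 11.679)]  |A|=309.639
9. ⊥bis P3·P8 via (50.4,8.81): [(35.5152, 22.2023) (24.741, 2.1823) (25.312, 0) (45.6153, 0) (46.3177, 11.679)]  |A|=309.639
10. canonical 5-gon: [(35.5152, 22.2023) (24.741, 2.1823) (25.312, 0) (45.6153, 0) (46.3177, 11.679)]
11. shoelace: 309.639

Area of P3's cell: 309.6390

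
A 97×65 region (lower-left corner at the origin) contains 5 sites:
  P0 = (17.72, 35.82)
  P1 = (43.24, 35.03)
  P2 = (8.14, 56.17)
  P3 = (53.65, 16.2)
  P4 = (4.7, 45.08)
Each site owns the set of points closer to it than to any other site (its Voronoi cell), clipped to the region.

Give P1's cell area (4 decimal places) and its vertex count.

1. box [0,97]×[0,65]: [(0, 0) (97, 0) (97, 65) (0, 65)]
2. ⊥bis P1·P0 via (30.48,35.425): [(29.3834, 0) (97, 0) (97, 65) (31.3955, 65)]  |A|=4329.6855
3. ⊥bis P1·P2 via (25.69,45.6): [(31.0716, 54.5354) (29.3834, 0) (97, 0) (97, 65) (37.3742, 65)]  |A|=4298.4031
4. ⊥bis P1·P3 via (48.445,25.615): [(31.0716, 54.5354) (29.8582, 15.3395) (97, 52.4582) (97, 65) (37.3742, 65)]  |A|=2018.7333
5. ⊥bis P1·P4 via (23.97,40.055): [(31.0716, 54.5354) (29.8582, 15.3395) (97, 52.4582) (97, 65) (37.3742, 65)]  |A|=2018.7333
6. canonical 5-gon: [(31.0716, 54.5354) (29.8582, 15.3395) (97, 52.4582) (97, 65) (37.3742, 65)]
7. shoelace: 2018.7333

Area of P1's cell: 2018.7333 (5 vertices)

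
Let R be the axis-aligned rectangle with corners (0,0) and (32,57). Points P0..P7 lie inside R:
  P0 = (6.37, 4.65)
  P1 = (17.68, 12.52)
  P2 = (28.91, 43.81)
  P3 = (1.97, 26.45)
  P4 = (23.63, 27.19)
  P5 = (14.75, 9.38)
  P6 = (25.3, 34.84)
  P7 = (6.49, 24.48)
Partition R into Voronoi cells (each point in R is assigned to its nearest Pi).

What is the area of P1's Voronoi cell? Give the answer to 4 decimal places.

1. box [0,32]×[0,57]: [(0, 0) (32, 0) (32, 57) (0, 57)]
2. ⊥bis P1·P0 via (12.025,8.585): [(0, 25.8662) (17.9988, 0) (32, 0) (32, 57) (0, 57)]  |A|=1591.2197
3. ⊥bis P1·P2 via (23.295,28.165): [(0, 36.5256) (0, 25.8662) (17.9988, 0) (32, 0) (32, 25.0408)]  |A|=752.2815
4. ⊥bis P1·P3 via (9.825,19.485): [(18.9153, 29.7369) (6.808, 16.0824) (17.9988, 0) (32, 0) (32, 25.0408)]  |A|=545.7614
5. ⊥bis P1·P4 via (20.655,19.855): [(12.9309, 22.9878) (6.808, 16.0824) (17.9988, 0) (32, 0) (32, 15.2536)]  |A|=394.2387
6. ⊥bis P1·P5 via (16.215,10.95): [(12.9309, 22.9878) (8.5768, 18.0773) (27.9498, 0) (32, 0) (32, 15.2536)]  |A|=278.9088
7. ⊥bis P1·P6 via (21.49,23.68): [(12.9309, 22.9878) (8.5768, 18.0773) (27.9498, 0) (32, 0) (32, 15.2536)]  |A|=278.9088
8. ⊥bis P1·P7 via (12.085,18.5): [(15.6869, 21.87) (10.1071, 16.6494) (27.9498, 0) (32, 0) (32, 15.2536)]  |A|=261.7305
9. canonical 5-gon: [(15.6869, 21.87) (10.1071, 16.6494) (27.9498, 0) (32, 0) (32, 15.2536)]
10. shoelace: 261.7305

Area of P1's cell: 261.7305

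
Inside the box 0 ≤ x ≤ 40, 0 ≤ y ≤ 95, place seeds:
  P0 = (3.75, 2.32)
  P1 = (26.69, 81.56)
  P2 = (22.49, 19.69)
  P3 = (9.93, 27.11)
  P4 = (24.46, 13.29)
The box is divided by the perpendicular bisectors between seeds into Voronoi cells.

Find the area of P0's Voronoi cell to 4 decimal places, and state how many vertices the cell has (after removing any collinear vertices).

1. box [0,40]×[0,95]: [(0, 0) (40, 0) (40, 95) (0, 95)]
2. ⊥bis P0·P1 via (15.22,41.94): [(0, 46.3462) (0, 0) (40, 0) (40, 34.7662)]  |A|=1622.2476
3. ⊥bis P0·P2 via (13.12,11.005): [(0, 25.1598) (0, 0) (23.3205, 0)]  |A|=293.3692
4. ⊥bis P0·P3 via (6.84,14.715): [(10.535, 13.7939) (0, 16.4202) (0, 0) (23.3205, 0)]  |A|=247.3331
5. ⊥bis P0·P4 via (14.105,7.805): [(11.4631, 12.7926) (10.535, 13.7939) (0, 16.4202) (0, 0) (18.2393, 0)]  |A|=214.8322
6. canonical 5-gon: [(11.4631, 12.7926) (10.535, 13.7939) (0, 16.4202) (0, 0) (18.2393, 0)]
7. shoelace: 214.8322

Area of P0's cell: 214.8322 (5 vertices)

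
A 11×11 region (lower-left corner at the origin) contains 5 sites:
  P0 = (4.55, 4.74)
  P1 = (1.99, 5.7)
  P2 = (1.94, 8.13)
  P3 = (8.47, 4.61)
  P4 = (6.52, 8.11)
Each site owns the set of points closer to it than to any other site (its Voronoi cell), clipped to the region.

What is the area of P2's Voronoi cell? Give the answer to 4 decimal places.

Area of P2's cell: 17.2469

1. box [0,11]×[0,11]: [(0, 0) (11, 0) (11, 11) (0, 11)]
2. ⊥bis P2·P0 via (3.245,6.435): [(0, 3.9366) (9.1743, 11) (0, 11)]  |A|=32.4005
3. ⊥bis P2·P1 via (1.965,6.915): [(0, 6.8746) (3.9207, 6.9552) (9.1743, 11) (0, 11)]  |A|=26.6411
4. ⊥bis P2·P3 via (5.205,6.37): [(0, 6.8746) (3.9207, 6.9552) (6.6554, 9.0607) (7.7008, 11) (0, 11)]  |A|=25.2124
5. ⊥bis P2·P4 via (4.23,8.12): [(0, 6.8746) (3.9207, 6.9552) (4.2259, 7.1902) (4.2426, 11) (0, 11)]  |A|=17.2469
6. canonical 5-gon: [(0, 6.8746) (3.9207, 6.9552) (4.2259, 7.1902) (4.2426, 11) (0, 11)]
7. shoelace: 17.2469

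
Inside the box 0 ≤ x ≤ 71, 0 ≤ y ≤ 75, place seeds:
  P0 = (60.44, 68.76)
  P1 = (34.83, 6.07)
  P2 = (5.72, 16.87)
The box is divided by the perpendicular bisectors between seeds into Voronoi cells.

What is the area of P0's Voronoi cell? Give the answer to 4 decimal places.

1. box [0,71]×[0,75]: [(0, 0) (71, 0) (71, 75) (0, 75)]
2. ⊥bis P0·P1 via (47.635,37.415): [(0, 56.8748) (71, 27.87) (71, 75) (0, 75)]  |A|=2316.5619
3. ⊥bis P0·P2 via (33.08,42.815): [(32.2349, 43.7062) (71, 27.87) (71, 75) (2.5595, 75)]  |A|=1984.3809
4. canonical 4-gon: [(32.2349, 43.7062) (71, 27.87) (71, 75) (2.5595, 75)]
5. shoelace: 1984.3809

Area of P0's cell: 1984.3809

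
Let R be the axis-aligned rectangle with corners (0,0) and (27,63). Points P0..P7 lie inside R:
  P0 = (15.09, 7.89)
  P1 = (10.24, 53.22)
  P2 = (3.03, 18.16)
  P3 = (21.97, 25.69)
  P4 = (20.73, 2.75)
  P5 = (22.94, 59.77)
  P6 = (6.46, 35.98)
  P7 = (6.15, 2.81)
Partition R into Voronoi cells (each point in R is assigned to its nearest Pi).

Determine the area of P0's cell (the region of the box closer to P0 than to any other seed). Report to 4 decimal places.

1. box [0,27]×[0,63]: [(0, 0) (27, 0) (27, 63) (0, 63)]
2. ⊥bis P0·P1 via (12.665,30.555): [(0, 29.1999) (0, 0) (27, 0) (27, 32.0887)]  |A|=827.3972
3. ⊥bis P0·P2 via (9.06,13.025): [(25.1232, 31.8879) (0, 2.3859) (0, 0) (27, 0) (27, 32.0887)]  |A|=490.5697
4. ⊥bis P0·P3 via (18.53,16.79): [(13.8173, 18.6115) (0, 2.3859) (0, 0) (27, 0) (27, 13.5162)]  |A|=356.8286
5. ⊥bis P0·P4 via (17.91,5.32): [(25.8017, 13.9794) (13.8173, 18.6115) (0, 2.3859) (0, 0) (13.0616, 0)]  |A|=251.3056
6. ⊥bis P0·P5 via (19.015,33.83): [(25.8017, 13.9794) (13.8173, 18.6115) (0, 2.3859) (0, 0) (13.0616, 0)]  |A|=251.3056
7. ⊥bis P0·P6 via (10.775,21.935): [(25.8017, 13.9794) (13.8173, 18.6115) (0, 2.3859) (0, 0) (13.0616, 0)]  |A|=251.3056
8. ⊥bis P0·P7 via (10.62,5.35): [(13.4302, 0.4044) (25.8017, 13.9794) (13.8173, 18.6115) (7.3799, 11.0521)]  |A|=167.1369
9. canonical 4-gon: [(13.4302, 0.4044) (25.8017, 13.9794) (13.8173, 18.6115) (7.3799, 11.0521)]
10. shoelace: 167.1369

Area of P0's cell: 167.1369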